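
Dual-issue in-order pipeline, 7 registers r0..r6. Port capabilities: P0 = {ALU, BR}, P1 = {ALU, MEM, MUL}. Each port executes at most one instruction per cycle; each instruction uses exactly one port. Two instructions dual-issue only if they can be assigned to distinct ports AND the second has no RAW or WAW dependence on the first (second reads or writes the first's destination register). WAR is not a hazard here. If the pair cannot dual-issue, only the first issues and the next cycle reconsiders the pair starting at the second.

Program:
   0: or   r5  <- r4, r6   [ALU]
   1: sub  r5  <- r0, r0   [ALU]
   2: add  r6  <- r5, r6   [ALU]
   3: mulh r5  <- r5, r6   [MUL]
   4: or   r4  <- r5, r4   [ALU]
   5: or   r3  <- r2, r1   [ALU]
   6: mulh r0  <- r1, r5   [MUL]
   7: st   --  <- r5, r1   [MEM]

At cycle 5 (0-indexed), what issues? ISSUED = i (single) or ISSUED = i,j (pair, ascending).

ISSUED = 6

t=0 i0:or ; WAW r5
t=1 i1:sub ; RAW r5
t=2 i2:add ; RAW r6
t=3 i3:mulh ; RAW r5
t=4 i4,i5:or or ; 2-wide
t=5 i6:mulh ; no-port MUL/MEM
t=6 i7:st ; tail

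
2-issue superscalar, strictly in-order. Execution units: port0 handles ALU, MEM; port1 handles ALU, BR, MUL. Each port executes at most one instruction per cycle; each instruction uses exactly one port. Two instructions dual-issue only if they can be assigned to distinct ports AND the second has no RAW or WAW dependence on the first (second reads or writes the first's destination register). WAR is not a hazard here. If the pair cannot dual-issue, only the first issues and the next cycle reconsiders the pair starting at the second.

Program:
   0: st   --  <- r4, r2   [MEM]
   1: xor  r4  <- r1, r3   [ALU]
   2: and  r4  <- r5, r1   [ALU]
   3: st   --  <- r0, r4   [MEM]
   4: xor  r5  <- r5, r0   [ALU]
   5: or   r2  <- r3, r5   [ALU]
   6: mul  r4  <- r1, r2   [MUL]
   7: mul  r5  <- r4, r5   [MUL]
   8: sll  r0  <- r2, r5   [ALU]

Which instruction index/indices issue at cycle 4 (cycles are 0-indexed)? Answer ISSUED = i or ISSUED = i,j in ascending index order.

ISSUED = 6

c0: i0,i1 st.MEM;xor.ALU  dual
c1: i2 and.ALU  RAW r4
c2: i3,i4 st.MEM;xor.ALU  dual
c3: i5 or.ALU  RAW r2
c4: i6 mul.MUL  no-port MUL/MUL
c5: i7 mul.MUL  RAW r5
c6: i8 sll.ALU  tail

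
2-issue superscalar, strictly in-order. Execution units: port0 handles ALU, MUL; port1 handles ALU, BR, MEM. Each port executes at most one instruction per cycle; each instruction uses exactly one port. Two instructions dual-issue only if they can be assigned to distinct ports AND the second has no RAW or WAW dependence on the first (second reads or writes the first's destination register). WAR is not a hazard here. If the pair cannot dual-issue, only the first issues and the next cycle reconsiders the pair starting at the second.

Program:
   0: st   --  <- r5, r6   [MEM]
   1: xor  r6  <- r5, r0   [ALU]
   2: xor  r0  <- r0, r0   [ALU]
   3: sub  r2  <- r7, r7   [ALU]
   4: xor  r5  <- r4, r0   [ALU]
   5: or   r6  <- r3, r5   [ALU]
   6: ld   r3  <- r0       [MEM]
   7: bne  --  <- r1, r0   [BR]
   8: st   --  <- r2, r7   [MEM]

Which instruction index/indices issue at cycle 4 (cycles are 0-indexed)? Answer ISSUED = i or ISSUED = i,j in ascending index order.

c0: i0/i1 st+xor  2-wide
c1: i2/i3 xor+sub  2-wide
c2: i4 xor  RAW r5
c3: i5/i6 or+ld  2-wide
c4: i7 bne  no-port BR/MEM
c5: i8 st  tail

ISSUED = 7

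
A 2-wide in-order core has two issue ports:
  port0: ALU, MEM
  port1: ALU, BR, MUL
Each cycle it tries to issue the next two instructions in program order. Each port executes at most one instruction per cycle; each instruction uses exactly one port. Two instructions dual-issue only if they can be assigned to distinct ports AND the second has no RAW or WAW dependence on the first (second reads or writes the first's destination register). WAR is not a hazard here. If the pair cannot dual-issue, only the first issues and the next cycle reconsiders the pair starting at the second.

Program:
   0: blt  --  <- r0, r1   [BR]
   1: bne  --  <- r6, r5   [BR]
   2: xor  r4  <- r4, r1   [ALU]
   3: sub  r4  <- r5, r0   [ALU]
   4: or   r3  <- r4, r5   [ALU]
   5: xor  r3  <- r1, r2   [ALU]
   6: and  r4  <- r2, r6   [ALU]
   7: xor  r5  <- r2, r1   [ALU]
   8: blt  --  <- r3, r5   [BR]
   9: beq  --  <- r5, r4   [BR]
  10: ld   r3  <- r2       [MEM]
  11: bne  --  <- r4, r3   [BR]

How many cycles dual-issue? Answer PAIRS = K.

PAIRS = 3

[0] i0  blt  -- no-port BR/BR
[1] i1&i2  bne/xor  -- 2-wide
[2] i3  sub  -- RAW r4
[3] i4  or  -- WAW r3
[4] i5&i6  xor/and  -- 2-wide
[5] i7  xor  -- RAW r5
[6] i8  blt  -- no-port BR/BR
[7] i9&i10  beq/ld  -- 2-wide
[8] i11  bne  -- tail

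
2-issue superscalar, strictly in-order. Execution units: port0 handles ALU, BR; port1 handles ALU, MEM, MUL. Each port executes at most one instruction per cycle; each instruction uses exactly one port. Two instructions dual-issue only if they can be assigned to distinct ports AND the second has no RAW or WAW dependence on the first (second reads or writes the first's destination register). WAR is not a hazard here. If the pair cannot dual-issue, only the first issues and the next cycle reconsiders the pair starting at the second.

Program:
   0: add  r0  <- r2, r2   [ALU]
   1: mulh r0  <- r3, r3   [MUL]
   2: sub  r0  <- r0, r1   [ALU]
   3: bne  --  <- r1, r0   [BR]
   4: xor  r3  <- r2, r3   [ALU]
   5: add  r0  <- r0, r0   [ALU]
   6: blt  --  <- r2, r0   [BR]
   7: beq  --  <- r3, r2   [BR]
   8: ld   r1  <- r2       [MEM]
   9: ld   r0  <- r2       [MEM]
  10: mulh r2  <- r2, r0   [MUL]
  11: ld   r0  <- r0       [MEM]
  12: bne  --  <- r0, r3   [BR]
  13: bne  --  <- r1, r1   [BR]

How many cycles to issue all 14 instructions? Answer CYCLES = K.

  cy0 -> i0 (add) WAW r0
  cy1 -> i1 (mulh) RAW+WAW r0
  cy2 -> i2 (sub) RAW r0
  cy3 -> i3&i4 (bne+xor) pair
  cy4 -> i5 (add) RAW r0
  cy5 -> i6 (blt) no-port BR/BR
  cy6 -> i7&i8 (beq+ld) pair
  cy7 -> i9 (ld) no-port MEM/MUL
  cy8 -> i10 (mulh) no-port MUL/MEM
  cy9 -> i11 (ld) RAW r0
  cy10 -> i12 (bne) no-port BR/BR
  cy11 -> i13 (bne) tail

CYCLES = 12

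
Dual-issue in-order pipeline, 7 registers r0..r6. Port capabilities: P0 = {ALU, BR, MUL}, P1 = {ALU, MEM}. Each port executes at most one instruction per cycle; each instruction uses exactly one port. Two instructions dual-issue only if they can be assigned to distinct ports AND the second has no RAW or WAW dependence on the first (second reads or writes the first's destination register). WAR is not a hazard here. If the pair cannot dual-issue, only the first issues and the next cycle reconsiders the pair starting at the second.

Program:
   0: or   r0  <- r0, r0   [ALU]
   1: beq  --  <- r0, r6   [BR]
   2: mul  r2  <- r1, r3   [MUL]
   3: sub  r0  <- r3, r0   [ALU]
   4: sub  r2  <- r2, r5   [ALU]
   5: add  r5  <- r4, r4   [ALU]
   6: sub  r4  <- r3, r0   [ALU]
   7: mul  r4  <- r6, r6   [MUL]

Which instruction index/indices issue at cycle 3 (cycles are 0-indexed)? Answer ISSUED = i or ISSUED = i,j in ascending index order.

ISSUED = 4,5

c0: i0 or.ALU  RAW r0
c1: i1 beq.BR  no-port BR/MUL
c2: i2&i3 mul.MUL sub.ALU  2-wide
c3: i4&i5 sub.ALU add.ALU  2-wide
c4: i6 sub.ALU  WAW r4
c5: i7 mul.MUL  tail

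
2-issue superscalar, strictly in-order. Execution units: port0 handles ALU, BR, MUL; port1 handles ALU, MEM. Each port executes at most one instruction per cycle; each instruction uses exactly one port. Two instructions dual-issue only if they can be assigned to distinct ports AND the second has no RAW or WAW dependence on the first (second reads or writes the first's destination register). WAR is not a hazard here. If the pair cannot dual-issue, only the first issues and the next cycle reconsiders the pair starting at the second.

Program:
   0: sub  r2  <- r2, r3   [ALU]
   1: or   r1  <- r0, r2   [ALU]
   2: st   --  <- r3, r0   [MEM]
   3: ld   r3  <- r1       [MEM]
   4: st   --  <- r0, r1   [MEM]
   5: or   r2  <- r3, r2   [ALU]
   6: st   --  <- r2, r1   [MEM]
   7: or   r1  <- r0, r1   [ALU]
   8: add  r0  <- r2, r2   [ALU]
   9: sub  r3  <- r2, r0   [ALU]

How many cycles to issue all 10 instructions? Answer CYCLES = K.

CYCLES = 7

t=0 i0:sub.ALU ; RAW r2
t=1 i1/i2:or.ALU;st.MEM ; 2-wide
t=2 i3:ld.MEM ; no-port MEM/MEM
t=3 i4/i5:st.MEM;or.ALU ; 2-wide
t=4 i6/i7:st.MEM;or.ALU ; 2-wide
t=5 i8:add.ALU ; RAW r0
t=6 i9:sub.ALU ; tail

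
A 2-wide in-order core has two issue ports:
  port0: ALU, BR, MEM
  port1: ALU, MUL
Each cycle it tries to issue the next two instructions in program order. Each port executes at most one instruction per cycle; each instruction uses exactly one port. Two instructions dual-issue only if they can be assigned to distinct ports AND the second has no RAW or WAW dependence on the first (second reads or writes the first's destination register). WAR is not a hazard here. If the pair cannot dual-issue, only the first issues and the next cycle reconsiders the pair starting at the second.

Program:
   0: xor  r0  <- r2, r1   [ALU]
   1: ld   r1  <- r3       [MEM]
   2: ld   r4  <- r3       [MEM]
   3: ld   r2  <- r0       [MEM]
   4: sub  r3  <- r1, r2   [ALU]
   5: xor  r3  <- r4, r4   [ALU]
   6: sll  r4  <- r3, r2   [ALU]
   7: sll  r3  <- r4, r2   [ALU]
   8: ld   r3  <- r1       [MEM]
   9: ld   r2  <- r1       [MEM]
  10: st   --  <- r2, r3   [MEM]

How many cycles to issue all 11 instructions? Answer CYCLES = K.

CYCLES = 10

0. xor;ld @i0/i1  | pair
1. ld @i2  | no-port MEM/MEM
2. ld @i3  | RAW r2
3. sub @i4  | WAW r3
4. xor @i5  | RAW r3
5. sll @i6  | RAW r4
6. sll @i7  | WAW r3
7. ld @i8  | no-port MEM/MEM
8. ld @i9  | no-port MEM/MEM
9. st @i10  | tail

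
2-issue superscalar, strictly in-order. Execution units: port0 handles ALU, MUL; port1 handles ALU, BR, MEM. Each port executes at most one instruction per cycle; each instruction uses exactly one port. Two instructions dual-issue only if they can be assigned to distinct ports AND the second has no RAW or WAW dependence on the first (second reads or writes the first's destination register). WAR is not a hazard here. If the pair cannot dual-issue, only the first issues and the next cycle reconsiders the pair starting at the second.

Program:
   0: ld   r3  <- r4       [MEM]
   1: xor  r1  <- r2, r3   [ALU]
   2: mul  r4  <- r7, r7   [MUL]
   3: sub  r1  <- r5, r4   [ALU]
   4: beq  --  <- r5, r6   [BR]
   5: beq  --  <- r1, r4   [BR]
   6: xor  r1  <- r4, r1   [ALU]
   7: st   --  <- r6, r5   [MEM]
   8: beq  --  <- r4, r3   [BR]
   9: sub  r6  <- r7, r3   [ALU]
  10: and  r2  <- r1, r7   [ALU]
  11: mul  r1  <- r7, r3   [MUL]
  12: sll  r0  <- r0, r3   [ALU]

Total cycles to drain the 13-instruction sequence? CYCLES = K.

t=0 i0:ld.MEM ; RAW r3
t=1 i1+i2:xor.ALU+mul.MUL ; pair
t=2 i3+i4:sub.ALU+beq.BR ; pair
t=3 i5+i6:beq.BR+xor.ALU ; pair
t=4 i7:st.MEM ; no-port MEM/BR
t=5 i8+i9:beq.BR+sub.ALU ; pair
t=6 i10+i11:and.ALU+mul.MUL ; pair
t=7 i12:sll.ALU ; tail

CYCLES = 8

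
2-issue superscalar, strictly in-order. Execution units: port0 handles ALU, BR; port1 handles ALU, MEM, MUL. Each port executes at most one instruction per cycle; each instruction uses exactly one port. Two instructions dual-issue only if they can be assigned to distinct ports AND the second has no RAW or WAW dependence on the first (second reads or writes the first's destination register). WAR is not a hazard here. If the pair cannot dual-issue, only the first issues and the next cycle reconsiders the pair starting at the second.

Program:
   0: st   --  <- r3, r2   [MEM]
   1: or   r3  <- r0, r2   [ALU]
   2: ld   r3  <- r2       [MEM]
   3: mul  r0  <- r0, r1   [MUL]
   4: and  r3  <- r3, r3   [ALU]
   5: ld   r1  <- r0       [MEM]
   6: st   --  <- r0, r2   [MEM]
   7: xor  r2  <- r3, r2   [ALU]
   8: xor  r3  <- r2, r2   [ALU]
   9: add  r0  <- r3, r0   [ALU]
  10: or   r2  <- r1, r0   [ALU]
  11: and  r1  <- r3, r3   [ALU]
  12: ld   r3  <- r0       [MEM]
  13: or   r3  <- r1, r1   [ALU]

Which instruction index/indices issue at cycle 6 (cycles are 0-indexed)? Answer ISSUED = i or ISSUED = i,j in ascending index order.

0. st;or @i0&i1  | dual
1. ld @i2  | no-port MEM/MUL
2. mul;and @i3&i4  | dual
3. ld @i5  | no-port MEM/MEM
4. st;xor @i6&i7  | dual
5. xor @i8  | RAW r3
6. add @i9  | RAW r0
7. or;and @i10&i11  | dual
8. ld @i12  | WAW r3
9. or @i13  | tail

ISSUED = 9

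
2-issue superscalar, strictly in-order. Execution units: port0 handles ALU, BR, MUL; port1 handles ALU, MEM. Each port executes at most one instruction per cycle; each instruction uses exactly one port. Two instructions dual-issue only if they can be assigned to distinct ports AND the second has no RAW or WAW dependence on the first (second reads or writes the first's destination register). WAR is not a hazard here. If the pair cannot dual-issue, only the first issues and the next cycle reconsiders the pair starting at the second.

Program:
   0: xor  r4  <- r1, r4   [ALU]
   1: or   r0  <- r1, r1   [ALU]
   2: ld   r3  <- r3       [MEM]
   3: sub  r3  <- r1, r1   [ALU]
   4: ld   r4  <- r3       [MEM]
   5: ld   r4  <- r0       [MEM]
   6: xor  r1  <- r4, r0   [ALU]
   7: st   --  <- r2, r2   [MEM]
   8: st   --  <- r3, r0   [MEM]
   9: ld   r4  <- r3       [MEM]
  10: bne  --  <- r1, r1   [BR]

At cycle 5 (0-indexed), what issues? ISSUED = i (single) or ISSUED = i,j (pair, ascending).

ISSUED = 6,7

t=0 i0,i1:xor;or ; pair
t=1 i2:ld ; WAW r3
t=2 i3:sub ; RAW r3
t=3 i4:ld ; no-port MEM/MEM
t=4 i5:ld ; RAW r4
t=5 i6,i7:xor;st ; pair
t=6 i8:st ; no-port MEM/MEM
t=7 i9,i10:ld;bne ; pair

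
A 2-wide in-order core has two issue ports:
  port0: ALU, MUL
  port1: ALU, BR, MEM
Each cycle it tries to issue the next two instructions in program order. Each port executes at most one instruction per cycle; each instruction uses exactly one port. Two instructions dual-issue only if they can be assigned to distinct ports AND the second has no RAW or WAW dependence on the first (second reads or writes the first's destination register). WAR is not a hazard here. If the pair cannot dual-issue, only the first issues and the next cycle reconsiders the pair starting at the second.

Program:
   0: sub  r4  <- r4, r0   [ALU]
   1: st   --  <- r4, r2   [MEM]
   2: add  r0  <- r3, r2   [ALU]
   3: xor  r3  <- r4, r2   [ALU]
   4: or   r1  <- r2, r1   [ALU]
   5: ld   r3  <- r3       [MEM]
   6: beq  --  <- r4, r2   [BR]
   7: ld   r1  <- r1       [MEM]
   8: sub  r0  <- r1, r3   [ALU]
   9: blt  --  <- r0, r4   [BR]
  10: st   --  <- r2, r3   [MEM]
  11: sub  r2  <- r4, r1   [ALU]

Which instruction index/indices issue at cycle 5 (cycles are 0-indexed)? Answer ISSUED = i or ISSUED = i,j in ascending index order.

ISSUED = 7

0. sub @i0  | RAW r4
1. st+add @i1&i2  | dual
2. xor+or @i3&i4  | dual
3. ld @i5  | no-port MEM/BR
4. beq @i6  | no-port BR/MEM
5. ld @i7  | RAW r1
6. sub @i8  | RAW r0
7. blt @i9  | no-port BR/MEM
8. st+sub @i10&i11  | dual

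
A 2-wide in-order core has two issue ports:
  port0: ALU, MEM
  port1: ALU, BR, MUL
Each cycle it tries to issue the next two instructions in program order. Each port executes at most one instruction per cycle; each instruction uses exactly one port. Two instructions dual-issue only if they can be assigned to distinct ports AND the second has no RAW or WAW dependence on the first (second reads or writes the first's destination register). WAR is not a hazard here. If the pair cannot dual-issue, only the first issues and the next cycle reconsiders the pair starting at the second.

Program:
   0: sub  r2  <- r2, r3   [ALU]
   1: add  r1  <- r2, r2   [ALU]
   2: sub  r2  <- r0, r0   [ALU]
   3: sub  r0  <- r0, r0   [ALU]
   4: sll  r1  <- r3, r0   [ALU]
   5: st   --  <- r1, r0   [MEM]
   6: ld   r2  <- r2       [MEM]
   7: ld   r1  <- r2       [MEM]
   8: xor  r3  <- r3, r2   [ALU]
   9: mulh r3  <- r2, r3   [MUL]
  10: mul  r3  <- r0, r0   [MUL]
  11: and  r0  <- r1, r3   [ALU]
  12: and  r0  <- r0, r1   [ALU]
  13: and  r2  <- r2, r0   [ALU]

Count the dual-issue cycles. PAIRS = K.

PAIRS = 2

0. sub.ALU @i0  | RAW r2
1. add.ALU+sub.ALU @i1/i2  | 2-wide
2. sub.ALU @i3  | RAW r0
3. sll.ALU @i4  | RAW r1
4. st.MEM @i5  | no-port MEM/MEM
5. ld.MEM @i6  | no-port MEM/MEM
6. ld.MEM+xor.ALU @i7/i8  | 2-wide
7. mulh.MUL @i9  | no-port MUL/MUL
8. mul.MUL @i10  | RAW r3
9. and.ALU @i11  | RAW+WAW r0
10. and.ALU @i12  | RAW r0
11. and.ALU @i13  | tail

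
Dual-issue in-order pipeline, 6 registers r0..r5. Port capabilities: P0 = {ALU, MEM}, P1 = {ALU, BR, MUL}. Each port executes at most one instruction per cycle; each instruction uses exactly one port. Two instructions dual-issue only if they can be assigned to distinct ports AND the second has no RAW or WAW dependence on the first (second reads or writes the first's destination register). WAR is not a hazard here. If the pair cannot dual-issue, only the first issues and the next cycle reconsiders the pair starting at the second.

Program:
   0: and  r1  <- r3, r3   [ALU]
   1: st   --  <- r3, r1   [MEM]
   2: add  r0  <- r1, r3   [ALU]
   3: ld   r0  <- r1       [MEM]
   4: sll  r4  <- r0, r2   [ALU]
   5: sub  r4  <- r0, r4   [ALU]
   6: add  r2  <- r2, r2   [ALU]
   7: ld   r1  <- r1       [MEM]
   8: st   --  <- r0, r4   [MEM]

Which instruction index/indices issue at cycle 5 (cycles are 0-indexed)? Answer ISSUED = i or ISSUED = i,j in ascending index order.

  cy0 -> i0 (and.ALU) RAW r1
  cy1 -> i1+i2 (st.MEM+add.ALU) 2-wide
  cy2 -> i3 (ld.MEM) RAW r0
  cy3 -> i4 (sll.ALU) RAW+WAW r4
  cy4 -> i5+i6 (sub.ALU+add.ALU) 2-wide
  cy5 -> i7 (ld.MEM) no-port MEM/MEM
  cy6 -> i8 (st.MEM) tail

ISSUED = 7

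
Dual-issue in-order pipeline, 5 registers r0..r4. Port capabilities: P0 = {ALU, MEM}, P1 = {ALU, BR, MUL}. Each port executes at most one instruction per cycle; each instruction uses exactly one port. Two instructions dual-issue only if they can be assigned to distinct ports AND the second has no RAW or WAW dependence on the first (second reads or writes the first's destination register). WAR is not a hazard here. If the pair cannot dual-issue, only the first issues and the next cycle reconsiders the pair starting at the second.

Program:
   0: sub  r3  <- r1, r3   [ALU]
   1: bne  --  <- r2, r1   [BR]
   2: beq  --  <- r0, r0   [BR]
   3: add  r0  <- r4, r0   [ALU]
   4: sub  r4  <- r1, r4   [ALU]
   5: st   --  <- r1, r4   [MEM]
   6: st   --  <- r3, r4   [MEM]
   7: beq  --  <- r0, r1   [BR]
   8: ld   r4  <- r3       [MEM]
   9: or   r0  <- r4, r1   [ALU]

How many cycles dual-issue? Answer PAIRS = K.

0. sub;bne @i0&i1  | 2-wide
1. beq;add @i2&i3  | 2-wide
2. sub @i4  | RAW r4
3. st @i5  | no-port MEM/MEM
4. st;beq @i6&i7  | 2-wide
5. ld @i8  | RAW r4
6. or @i9  | tail

PAIRS = 3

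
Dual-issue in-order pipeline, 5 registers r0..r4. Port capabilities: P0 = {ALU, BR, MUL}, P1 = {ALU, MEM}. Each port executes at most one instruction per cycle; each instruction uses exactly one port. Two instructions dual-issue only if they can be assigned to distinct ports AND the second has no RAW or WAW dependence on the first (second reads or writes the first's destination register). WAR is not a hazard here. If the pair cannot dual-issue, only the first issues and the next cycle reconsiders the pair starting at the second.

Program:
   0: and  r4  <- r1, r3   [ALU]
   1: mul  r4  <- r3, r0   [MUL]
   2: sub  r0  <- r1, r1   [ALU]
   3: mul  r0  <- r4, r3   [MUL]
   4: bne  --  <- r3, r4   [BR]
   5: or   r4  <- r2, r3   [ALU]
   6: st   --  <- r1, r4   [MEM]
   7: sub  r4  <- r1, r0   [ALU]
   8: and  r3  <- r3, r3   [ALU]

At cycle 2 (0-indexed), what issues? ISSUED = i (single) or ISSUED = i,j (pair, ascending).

  cy0 -> i0 (and.ALU) WAW r4
  cy1 -> i1,i2 (mul.MUL/sub.ALU) pair
  cy2 -> i3 (mul.MUL) no-port MUL/BR
  cy3 -> i4,i5 (bne.BR/or.ALU) pair
  cy4 -> i6,i7 (st.MEM/sub.ALU) pair
  cy5 -> i8 (and.ALU) tail

ISSUED = 3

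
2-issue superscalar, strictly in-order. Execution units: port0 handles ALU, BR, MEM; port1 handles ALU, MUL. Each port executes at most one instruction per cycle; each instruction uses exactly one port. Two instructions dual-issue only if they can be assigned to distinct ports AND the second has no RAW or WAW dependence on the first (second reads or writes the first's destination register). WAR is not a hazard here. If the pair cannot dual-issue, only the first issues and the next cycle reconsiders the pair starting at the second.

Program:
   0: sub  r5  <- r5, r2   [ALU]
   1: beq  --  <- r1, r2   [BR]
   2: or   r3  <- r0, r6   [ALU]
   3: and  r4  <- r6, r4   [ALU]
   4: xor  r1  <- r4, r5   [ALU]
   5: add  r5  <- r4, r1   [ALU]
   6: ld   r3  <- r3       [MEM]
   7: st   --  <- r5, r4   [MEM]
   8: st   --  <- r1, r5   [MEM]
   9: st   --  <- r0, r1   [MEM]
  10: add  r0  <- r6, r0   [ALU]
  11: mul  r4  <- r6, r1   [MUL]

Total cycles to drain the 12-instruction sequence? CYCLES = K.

[0] i0+i1  sub.ALU/beq.BR  -- 2-wide
[1] i2+i3  or.ALU/and.ALU  -- 2-wide
[2] i4  xor.ALU  -- RAW r1
[3] i5+i6  add.ALU/ld.MEM  -- 2-wide
[4] i7  st.MEM  -- no-port MEM/MEM
[5] i8  st.MEM  -- no-port MEM/MEM
[6] i9+i10  st.MEM/add.ALU  -- 2-wide
[7] i11  mul.MUL  -- tail

CYCLES = 8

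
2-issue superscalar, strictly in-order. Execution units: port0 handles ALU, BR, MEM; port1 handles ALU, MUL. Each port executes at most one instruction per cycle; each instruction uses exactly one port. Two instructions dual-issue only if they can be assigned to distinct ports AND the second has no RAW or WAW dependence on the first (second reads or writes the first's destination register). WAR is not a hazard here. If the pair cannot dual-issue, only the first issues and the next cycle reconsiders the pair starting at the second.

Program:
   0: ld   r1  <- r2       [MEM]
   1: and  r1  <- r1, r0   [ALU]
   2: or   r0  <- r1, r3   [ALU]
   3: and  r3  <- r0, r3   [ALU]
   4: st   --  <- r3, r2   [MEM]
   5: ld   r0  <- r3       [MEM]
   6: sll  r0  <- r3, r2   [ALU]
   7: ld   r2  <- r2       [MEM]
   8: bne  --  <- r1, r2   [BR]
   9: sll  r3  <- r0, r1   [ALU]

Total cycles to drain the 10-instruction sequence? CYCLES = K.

#0 head=0: ld i0 RAW+WAW r1
#1 head=1: and i1 RAW r1
#2 head=2: or i2 RAW r0
#3 head=3: and i3 RAW r3
#4 head=4: st i4 no-port MEM/MEM
#5 head=5: ld i5 WAW r0
#6 head=6: sll/ld i6&i7 dual
#7 head=8: bne/sll i8&i9 dual

CYCLES = 8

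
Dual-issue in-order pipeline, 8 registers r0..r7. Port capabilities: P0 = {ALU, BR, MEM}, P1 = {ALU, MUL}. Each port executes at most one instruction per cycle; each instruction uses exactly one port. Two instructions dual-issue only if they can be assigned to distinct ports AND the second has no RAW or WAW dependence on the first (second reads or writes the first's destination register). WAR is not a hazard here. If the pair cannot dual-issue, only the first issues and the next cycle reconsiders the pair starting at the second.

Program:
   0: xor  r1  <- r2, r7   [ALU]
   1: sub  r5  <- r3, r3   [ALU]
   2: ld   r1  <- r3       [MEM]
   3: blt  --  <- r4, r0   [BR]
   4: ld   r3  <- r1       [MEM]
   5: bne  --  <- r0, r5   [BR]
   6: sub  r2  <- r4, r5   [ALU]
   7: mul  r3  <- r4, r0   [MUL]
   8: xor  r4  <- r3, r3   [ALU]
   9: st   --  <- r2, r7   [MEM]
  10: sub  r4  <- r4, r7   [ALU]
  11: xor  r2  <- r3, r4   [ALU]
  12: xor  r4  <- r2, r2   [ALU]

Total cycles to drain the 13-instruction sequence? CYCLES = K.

CYCLES = 10

0. xor.ALU;sub.ALU @i0&i1  | dual
1. ld.MEM @i2  | no-port MEM/BR
2. blt.BR @i3  | no-port BR/MEM
3. ld.MEM @i4  | no-port MEM/BR
4. bne.BR;sub.ALU @i5&i6  | dual
5. mul.MUL @i7  | RAW r3
6. xor.ALU;st.MEM @i8&i9  | dual
7. sub.ALU @i10  | RAW r4
8. xor.ALU @i11  | RAW r2
9. xor.ALU @i12  | tail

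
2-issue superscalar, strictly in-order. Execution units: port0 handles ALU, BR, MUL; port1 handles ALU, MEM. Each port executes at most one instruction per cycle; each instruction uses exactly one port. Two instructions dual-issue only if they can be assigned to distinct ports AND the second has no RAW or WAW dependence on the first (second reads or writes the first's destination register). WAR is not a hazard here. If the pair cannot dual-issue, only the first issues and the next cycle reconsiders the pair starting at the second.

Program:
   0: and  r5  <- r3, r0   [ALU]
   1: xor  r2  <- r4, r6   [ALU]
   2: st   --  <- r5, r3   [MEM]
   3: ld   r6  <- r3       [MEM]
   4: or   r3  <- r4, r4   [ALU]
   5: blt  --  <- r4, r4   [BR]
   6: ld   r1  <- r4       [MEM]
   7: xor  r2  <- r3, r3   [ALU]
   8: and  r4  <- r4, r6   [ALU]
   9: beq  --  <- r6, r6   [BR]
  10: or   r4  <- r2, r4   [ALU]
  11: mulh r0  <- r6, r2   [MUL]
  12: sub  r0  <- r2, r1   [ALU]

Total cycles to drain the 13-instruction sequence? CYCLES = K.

CYCLES = 8

[0] i0+i1  and.ALU+xor.ALU  -- dual
[1] i2  st.MEM  -- no-port MEM/MEM
[2] i3+i4  ld.MEM+or.ALU  -- dual
[3] i5+i6  blt.BR+ld.MEM  -- dual
[4] i7+i8  xor.ALU+and.ALU  -- dual
[5] i9+i10  beq.BR+or.ALU  -- dual
[6] i11  mulh.MUL  -- WAW r0
[7] i12  sub.ALU  -- tail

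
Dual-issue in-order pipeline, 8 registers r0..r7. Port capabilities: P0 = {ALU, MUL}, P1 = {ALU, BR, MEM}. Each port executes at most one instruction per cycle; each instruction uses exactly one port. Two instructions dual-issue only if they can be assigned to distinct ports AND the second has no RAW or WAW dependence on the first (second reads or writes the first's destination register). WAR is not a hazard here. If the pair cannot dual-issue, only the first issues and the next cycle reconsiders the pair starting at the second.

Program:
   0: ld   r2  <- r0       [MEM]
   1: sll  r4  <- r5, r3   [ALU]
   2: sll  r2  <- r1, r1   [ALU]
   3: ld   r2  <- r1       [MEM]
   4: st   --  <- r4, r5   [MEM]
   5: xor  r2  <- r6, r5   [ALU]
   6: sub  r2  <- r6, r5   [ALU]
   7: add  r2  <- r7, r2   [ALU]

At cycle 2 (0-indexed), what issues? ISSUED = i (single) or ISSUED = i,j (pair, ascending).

ISSUED = 3

t=0 i0&i1:ld;sll ; dual
t=1 i2:sll ; WAW r2
t=2 i3:ld ; no-port MEM/MEM
t=3 i4&i5:st;xor ; dual
t=4 i6:sub ; RAW+WAW r2
t=5 i7:add ; tail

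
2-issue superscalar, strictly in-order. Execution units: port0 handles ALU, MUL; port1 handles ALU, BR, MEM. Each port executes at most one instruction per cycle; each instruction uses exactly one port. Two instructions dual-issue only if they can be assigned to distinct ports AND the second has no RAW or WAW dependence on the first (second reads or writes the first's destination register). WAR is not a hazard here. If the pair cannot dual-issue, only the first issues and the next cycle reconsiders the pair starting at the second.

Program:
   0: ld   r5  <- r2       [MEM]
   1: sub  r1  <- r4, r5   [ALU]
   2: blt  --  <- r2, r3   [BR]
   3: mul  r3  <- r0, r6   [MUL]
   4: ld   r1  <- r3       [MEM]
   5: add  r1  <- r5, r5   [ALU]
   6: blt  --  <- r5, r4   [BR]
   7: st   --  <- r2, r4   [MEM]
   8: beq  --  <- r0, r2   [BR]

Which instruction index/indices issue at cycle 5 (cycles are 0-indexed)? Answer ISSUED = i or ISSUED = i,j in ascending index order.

c0: i0 ld.MEM  RAW r5
c1: i1,i2 sub.ALU/blt.BR  2-wide
c2: i3 mul.MUL  RAW r3
c3: i4 ld.MEM  WAW r1
c4: i5,i6 add.ALU/blt.BR  2-wide
c5: i7 st.MEM  no-port MEM/BR
c6: i8 beq.BR  tail

ISSUED = 7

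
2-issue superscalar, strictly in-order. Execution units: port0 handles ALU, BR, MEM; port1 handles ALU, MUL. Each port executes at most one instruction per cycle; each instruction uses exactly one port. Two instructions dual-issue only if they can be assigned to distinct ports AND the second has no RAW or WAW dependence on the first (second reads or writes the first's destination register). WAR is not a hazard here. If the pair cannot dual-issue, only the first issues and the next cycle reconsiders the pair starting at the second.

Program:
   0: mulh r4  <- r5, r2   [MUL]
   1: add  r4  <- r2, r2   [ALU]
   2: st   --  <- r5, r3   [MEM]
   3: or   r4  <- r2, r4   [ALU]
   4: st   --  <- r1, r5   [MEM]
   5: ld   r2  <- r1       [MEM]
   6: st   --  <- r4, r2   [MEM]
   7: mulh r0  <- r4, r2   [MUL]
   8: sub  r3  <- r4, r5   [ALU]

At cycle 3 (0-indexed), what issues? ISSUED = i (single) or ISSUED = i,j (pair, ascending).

ISSUED = 5

0. mulh @i0  | WAW r4
1. add st @i1/i2  | pair
2. or st @i3/i4  | pair
3. ld @i5  | no-port MEM/MEM
4. st mulh @i6/i7  | pair
5. sub @i8  | tail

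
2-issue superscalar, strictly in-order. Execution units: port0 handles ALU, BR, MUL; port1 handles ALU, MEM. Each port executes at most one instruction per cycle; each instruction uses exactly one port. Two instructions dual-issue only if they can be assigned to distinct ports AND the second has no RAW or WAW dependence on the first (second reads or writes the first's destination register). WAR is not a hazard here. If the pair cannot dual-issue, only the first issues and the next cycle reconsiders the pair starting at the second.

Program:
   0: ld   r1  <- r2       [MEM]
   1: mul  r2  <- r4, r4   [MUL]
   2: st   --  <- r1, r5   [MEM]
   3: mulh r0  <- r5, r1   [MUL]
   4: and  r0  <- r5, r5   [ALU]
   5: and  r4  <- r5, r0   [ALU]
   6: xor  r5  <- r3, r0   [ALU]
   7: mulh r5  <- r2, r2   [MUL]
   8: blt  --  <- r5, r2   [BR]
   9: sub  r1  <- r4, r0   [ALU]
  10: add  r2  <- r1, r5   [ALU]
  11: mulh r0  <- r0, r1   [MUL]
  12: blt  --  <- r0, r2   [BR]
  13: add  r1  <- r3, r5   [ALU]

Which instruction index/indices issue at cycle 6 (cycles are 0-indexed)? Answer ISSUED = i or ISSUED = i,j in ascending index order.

t=0 i0/i1:ld.MEM;mul.MUL ; dual
t=1 i2/i3:st.MEM;mulh.MUL ; dual
t=2 i4:and.ALU ; RAW r0
t=3 i5/i6:and.ALU;xor.ALU ; dual
t=4 i7:mulh.MUL ; no-port MUL/BR
t=5 i8/i9:blt.BR;sub.ALU ; dual
t=6 i10/i11:add.ALU;mulh.MUL ; dual
t=7 i12/i13:blt.BR;add.ALU ; dual

ISSUED = 10,11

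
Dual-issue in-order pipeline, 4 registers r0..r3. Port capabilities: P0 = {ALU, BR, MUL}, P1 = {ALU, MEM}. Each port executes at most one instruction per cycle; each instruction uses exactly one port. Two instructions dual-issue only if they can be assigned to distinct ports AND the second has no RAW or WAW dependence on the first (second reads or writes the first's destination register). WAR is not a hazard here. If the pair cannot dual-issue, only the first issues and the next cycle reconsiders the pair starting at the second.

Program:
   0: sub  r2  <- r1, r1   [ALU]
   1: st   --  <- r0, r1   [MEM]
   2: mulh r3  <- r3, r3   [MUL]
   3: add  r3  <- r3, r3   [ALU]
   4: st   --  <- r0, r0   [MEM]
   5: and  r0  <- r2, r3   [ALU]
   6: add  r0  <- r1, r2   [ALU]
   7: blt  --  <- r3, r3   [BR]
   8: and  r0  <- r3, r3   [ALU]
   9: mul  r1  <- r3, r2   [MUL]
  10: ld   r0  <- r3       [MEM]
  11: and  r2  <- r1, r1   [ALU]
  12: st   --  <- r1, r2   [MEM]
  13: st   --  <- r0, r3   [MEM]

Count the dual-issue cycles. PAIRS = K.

[0] i0,i1  sub;st  -- pair
[1] i2  mulh  -- RAW+WAW r3
[2] i3,i4  add;st  -- pair
[3] i5  and  -- WAW r0
[4] i6,i7  add;blt  -- pair
[5] i8,i9  and;mul  -- pair
[6] i10,i11  ld;and  -- pair
[7] i12  st  -- no-port MEM/MEM
[8] i13  st  -- tail

PAIRS = 5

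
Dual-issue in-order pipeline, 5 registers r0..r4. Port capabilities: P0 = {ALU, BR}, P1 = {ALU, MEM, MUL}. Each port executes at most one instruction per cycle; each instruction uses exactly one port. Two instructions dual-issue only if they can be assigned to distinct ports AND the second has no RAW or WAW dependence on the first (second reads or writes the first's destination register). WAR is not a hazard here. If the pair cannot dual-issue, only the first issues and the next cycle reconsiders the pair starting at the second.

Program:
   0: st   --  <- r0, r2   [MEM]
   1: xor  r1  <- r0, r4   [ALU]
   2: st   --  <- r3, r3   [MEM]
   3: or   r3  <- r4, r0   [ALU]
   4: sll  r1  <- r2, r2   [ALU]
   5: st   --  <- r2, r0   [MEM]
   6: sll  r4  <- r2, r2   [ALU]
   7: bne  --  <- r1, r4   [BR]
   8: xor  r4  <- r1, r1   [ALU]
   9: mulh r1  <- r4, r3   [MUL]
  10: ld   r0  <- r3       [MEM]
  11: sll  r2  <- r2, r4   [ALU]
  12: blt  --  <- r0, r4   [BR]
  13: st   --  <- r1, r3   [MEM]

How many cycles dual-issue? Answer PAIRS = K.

PAIRS = 6

#0 head=0: st.MEM;xor.ALU i0,i1 pair
#1 head=2: st.MEM;or.ALU i2,i3 pair
#2 head=4: sll.ALU;st.MEM i4,i5 pair
#3 head=6: sll.ALU i6 RAW r4
#4 head=7: bne.BR;xor.ALU i7,i8 pair
#5 head=9: mulh.MUL i9 no-port MUL/MEM
#6 head=10: ld.MEM;sll.ALU i10,i11 pair
#7 head=12: blt.BR;st.MEM i12,i13 pair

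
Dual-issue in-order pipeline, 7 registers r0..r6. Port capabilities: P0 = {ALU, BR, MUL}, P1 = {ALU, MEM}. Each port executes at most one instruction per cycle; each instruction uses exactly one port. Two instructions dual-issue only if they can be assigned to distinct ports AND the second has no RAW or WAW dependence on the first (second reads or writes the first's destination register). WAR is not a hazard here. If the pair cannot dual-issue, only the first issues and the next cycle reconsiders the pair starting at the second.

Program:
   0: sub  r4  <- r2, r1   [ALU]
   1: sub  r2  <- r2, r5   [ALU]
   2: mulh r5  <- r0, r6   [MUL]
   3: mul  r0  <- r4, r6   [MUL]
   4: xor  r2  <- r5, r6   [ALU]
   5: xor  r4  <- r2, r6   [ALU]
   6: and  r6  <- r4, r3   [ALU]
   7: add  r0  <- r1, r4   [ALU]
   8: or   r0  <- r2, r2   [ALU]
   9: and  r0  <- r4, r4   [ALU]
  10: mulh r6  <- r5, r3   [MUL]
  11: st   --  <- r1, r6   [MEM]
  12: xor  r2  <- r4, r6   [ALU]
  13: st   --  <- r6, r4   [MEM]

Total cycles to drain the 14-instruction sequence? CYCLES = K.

c0: i0&i1 sub+sub  pair
c1: i2 mulh  no-port MUL/MUL
c2: i3&i4 mul+xor  pair
c3: i5 xor  RAW r4
c4: i6&i7 and+add  pair
c5: i8 or  WAW r0
c6: i9&i10 and+mulh  pair
c7: i11&i12 st+xor  pair
c8: i13 st  tail

CYCLES = 9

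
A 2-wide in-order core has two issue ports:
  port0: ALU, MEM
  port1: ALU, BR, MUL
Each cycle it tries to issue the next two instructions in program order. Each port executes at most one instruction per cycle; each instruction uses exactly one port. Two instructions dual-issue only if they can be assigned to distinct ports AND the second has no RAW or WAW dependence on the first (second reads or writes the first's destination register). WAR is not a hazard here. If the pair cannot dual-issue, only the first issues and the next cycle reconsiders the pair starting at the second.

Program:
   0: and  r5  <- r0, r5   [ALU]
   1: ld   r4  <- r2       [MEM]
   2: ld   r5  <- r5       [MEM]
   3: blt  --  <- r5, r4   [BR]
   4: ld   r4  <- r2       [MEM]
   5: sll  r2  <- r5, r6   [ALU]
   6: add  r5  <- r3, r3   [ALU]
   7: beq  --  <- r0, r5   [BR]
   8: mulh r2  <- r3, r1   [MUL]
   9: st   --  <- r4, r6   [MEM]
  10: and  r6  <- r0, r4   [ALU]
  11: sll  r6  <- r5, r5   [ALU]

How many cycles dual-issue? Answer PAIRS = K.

[0] i0,i1  and.ALU/ld.MEM  -- 2-wide
[1] i2  ld.MEM  -- RAW r5
[2] i3,i4  blt.BR/ld.MEM  -- 2-wide
[3] i5,i6  sll.ALU/add.ALU  -- 2-wide
[4] i7  beq.BR  -- no-port BR/MUL
[5] i8,i9  mulh.MUL/st.MEM  -- 2-wide
[6] i10  and.ALU  -- WAW r6
[7] i11  sll.ALU  -- tail

PAIRS = 4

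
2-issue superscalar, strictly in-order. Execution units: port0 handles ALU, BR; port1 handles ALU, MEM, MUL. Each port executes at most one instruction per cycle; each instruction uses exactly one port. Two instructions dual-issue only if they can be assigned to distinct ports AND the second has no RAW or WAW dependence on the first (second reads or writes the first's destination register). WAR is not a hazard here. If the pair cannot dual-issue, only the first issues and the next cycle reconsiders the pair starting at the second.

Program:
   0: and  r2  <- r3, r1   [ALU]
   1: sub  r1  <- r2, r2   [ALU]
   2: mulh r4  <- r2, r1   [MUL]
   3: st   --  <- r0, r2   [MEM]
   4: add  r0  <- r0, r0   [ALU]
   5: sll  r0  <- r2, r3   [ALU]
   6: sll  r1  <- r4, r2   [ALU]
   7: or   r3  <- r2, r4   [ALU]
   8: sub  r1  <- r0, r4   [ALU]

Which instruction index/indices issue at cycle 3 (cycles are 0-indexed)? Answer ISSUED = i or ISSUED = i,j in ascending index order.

[0] i0  and.ALU  -- RAW r2
[1] i1  sub.ALU  -- RAW r1
[2] i2  mulh.MUL  -- no-port MUL/MEM
[3] i3,i4  st.MEM add.ALU  -- pair
[4] i5,i6  sll.ALU sll.ALU  -- pair
[5] i7,i8  or.ALU sub.ALU  -- pair

ISSUED = 3,4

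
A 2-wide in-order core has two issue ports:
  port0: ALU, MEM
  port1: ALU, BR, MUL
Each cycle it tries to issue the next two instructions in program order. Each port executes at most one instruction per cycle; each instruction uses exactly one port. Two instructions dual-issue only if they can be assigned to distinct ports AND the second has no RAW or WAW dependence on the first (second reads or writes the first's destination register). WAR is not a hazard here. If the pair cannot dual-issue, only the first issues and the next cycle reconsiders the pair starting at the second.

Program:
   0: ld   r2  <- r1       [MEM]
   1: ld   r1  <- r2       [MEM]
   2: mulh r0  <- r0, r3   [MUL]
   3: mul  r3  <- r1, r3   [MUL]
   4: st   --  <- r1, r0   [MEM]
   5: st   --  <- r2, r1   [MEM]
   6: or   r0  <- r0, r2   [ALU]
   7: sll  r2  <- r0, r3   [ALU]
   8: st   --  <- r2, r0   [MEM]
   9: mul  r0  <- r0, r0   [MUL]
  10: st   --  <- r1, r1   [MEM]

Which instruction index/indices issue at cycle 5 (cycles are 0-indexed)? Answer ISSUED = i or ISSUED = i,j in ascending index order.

#0 head=0: ld.MEM i0 no-port MEM/MEM
#1 head=1: ld.MEM+mulh.MUL i1&i2 pair
#2 head=3: mul.MUL+st.MEM i3&i4 pair
#3 head=5: st.MEM+or.ALU i5&i6 pair
#4 head=7: sll.ALU i7 RAW r2
#5 head=8: st.MEM+mul.MUL i8&i9 pair
#6 head=10: st.MEM i10 tail

ISSUED = 8,9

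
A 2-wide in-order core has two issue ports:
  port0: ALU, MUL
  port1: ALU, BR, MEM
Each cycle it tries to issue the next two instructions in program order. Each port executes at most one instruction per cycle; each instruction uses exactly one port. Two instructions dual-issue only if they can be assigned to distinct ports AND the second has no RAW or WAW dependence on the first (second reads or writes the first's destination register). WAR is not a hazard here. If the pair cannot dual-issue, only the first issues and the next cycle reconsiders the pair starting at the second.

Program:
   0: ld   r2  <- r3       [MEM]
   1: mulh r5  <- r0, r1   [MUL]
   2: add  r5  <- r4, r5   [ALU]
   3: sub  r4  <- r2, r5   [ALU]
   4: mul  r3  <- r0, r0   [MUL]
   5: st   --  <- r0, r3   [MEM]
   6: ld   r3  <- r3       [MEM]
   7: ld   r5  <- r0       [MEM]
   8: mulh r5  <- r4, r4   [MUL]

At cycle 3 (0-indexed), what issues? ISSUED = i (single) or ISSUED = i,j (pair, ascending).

0. ld.MEM;mulh.MUL @i0+i1  | 2-wide
1. add.ALU @i2  | RAW r5
2. sub.ALU;mul.MUL @i3+i4  | 2-wide
3. st.MEM @i5  | no-port MEM/MEM
4. ld.MEM @i6  | no-port MEM/MEM
5. ld.MEM @i7  | WAW r5
6. mulh.MUL @i8  | tail

ISSUED = 5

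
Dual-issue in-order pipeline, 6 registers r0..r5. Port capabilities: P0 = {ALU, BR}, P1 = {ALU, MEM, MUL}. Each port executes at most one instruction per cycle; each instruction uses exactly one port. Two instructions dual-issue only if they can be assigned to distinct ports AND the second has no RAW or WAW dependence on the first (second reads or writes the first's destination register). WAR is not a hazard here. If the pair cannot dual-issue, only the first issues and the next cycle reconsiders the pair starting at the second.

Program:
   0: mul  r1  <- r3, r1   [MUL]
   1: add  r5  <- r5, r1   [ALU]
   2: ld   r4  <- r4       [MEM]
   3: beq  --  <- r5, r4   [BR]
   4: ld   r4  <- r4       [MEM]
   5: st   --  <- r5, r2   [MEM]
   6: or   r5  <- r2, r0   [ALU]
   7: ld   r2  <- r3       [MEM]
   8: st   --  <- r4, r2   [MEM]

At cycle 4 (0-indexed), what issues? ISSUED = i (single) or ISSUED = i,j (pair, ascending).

#0 head=0: mul i0 RAW r1
#1 head=1: add/ld i1&i2 pair
#2 head=3: beq/ld i3&i4 pair
#3 head=5: st/or i5&i6 pair
#4 head=7: ld i7 no-port MEM/MEM
#5 head=8: st i8 tail

ISSUED = 7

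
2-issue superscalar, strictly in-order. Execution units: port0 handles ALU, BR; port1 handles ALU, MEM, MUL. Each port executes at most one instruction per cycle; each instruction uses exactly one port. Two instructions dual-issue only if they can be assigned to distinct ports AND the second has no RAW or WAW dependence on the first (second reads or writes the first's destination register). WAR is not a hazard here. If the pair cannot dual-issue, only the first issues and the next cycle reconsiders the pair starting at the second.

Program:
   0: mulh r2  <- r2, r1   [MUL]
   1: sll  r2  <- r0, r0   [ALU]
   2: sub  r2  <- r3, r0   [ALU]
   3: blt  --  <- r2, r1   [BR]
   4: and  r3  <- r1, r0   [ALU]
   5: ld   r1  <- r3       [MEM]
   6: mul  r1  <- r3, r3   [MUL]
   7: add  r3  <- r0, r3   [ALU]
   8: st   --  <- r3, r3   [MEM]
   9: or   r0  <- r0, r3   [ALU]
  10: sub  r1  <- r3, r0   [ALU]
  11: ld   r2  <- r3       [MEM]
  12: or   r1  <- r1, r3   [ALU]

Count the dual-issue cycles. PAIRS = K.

PAIRS = 4

t=0 i0:mulh.MUL ; WAW r2
t=1 i1:sll.ALU ; WAW r2
t=2 i2:sub.ALU ; RAW r2
t=3 i3/i4:blt.BR+and.ALU ; dual
t=4 i5:ld.MEM ; no-port MEM/MUL
t=5 i6/i7:mul.MUL+add.ALU ; dual
t=6 i8/i9:st.MEM+or.ALU ; dual
t=7 i10/i11:sub.ALU+ld.MEM ; dual
t=8 i12:or.ALU ; tail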